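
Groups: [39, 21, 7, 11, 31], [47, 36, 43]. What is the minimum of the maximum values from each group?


Find max of each group:
  Group 1: [39, 21, 7, 11, 31] -> max = 39
  Group 2: [47, 36, 43] -> max = 47
Maxes: [39, 47]
Minimum of maxes = 39
Final answer: 39


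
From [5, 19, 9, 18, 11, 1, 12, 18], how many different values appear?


List all unique values:
Distinct values: [1, 5, 9, 11, 12, 18, 19]
Count = 7
Final answer: 7


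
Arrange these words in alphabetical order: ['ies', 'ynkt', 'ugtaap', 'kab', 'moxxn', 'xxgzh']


Compare strings character by character (the first differing letter decides):
  'ies' < 'kab' since 'i' < 'k' at position 1
  'kab' < 'moxxn' since 'k' < 'm' at position 1
  'moxxn' < 'ugtaap' since 'm' < 'u' at position 1
  'ugtaap' < 'xxgzh' since 'u' < 'x' at position 1
  'xxgzh' < 'ynkt' since 'x' < 'y' at position 1
Chaining these comparisons gives the alphabetical order.
Final answer: ['ies', 'kab', 'moxxn', 'ugtaap', 'xxgzh', 'ynkt']


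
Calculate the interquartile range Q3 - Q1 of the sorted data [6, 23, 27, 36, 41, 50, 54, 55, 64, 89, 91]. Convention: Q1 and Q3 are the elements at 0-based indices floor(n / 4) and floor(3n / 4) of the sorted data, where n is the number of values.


The data has n = 11 elements.
Q1 index = floor(11 / 4) = floor(2.75) = 2; Q3 index = floor(3 * 11 / 4) = floor(8.25) = 8
Q1 = element at index 2 = 27
Q3 = element at index 8 = 64
IQR = 64 - 27 = 37
Final answer: 37


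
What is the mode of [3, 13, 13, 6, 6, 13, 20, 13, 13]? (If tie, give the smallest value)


Count the frequency of each value:
  3 appears 1 time(s)
  6 appears 2 time(s)
  13 appears 5 time(s)
  20 appears 1 time(s)
Maximum frequency is 5.
Only 13 reaches that frequency, so it is the mode.
Final answer: 13


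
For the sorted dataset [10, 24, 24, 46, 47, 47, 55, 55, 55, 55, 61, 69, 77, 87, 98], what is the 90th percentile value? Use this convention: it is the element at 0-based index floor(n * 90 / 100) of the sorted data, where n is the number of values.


The dataset has n = 15 elements.
Index = floor(15 * 90 / 100) = floor(1350 / 100) = floor(13.5) = 13
Counting from index 0 in the sorted data, the element at index 13 is 87.
Final answer: 87


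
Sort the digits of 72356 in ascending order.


The number 72356 has digits: 7, 2, 3, 5, 6
Sorted: 2, 3, 5, 6, 7
Joining the sorted digits gives the result.
Final answer: 23567


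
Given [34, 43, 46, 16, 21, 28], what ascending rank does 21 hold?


Sort ascending: [16, 21, 28, 34, 43, 46]
Find 21 in the sorted list.
21 is at position 2 (1-indexed).
Final answer: 2


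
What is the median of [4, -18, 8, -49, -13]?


First, sort the list: [-49, -18, -13, 4, 8]
The list has 5 elements (odd count).
The middle index is 2 (0-based), and the element there is -13.
Final answer: -13


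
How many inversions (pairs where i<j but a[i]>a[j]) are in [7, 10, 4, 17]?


For each element, count the later elements that are smaller than it:
  7 (index 0): smaller elements after it = [4] -> 1
  10 (index 1): smaller elements after it = [4] -> 1
  4 (index 2): smaller elements after it = [] -> 0
Total inversions = 1 + 1 + 0 = 2
Final answer: 2


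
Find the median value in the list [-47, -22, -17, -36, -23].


First, sort the list: [-47, -36, -23, -22, -17]
The list has 5 elements (odd count).
The middle index is 2 (0-based), and the element there is -23.
Final answer: -23


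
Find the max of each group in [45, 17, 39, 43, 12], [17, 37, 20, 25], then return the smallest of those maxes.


Find max of each group:
  Group 1: [45, 17, 39, 43, 12] -> max = 45
  Group 2: [17, 37, 20, 25] -> max = 37
Maxes: [45, 37]
Minimum of maxes = 37
Final answer: 37


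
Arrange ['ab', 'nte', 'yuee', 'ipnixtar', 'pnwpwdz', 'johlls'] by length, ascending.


Compute lengths:
  'ab' has length 2
  'nte' has length 3
  'yuee' has length 4
  'ipnixtar' has length 8
  'pnwpwdz' has length 7
  'johlls' has length 6
Lengths in increasing order: 2 < 3 < 4 < 6 < 7 < 8
Listing the words in that order gives the answer.
Final answer: ['ab', 'nte', 'yuee', 'johlls', 'pnwpwdz', 'ipnixtar']


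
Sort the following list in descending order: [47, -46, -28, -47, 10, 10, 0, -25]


Original list: [47, -46, -28, -47, 10, 10, 0, -25]
Repeatedly take the largest remaining element:
  Remaining [47, -46, -28, -47, 10, 10, 0, -25] -> largest is 47
  Remaining [-46, -28, -47, 10, 10, 0, -25] -> largest is 10
  Remaining [-46, -28, -47, 10, 0, -25] -> largest is 10
  Remaining [-46, -28, -47, 0, -25] -> largest is 0
  Remaining [-46, -28, -47, -25] -> largest is -25
  Remaining [-46, -28, -47] -> largest is -28
  Remaining [-46, -47] -> largest is -46
  Remaining [-47] -> largest is -47
Collecting the picks in order gives the descending list.
Final answer: [47, 10, 10, 0, -25, -28, -46, -47]


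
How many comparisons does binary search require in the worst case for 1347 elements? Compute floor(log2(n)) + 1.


Binary search halves the search space each step.
Maximum comparisons = floor(log2(1347)) + 1
log2(1347) = 10.3955
floor(log2(1347)) = 10, so 10 + 1 = 11
Final answer: 11


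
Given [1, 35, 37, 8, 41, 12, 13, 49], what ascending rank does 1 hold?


Sort ascending: [1, 8, 12, 13, 35, 37, 41, 49]
Find 1 in the sorted list.
1 is at position 1 (1-indexed).
Final answer: 1


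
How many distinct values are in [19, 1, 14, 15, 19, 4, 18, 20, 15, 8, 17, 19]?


List all unique values:
Distinct values: [1, 4, 8, 14, 15, 17, 18, 19, 20]
Count = 9
Final answer: 9


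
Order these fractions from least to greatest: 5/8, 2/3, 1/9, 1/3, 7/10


Convert to decimal for comparison:
  5/8 = 0.625
  2/3 = 0.6667
  1/9 = 0.1111
  1/3 = 0.3333
  7/10 = 0.7
Decimals in increasing order: 0.1111 < 0.3333 < 0.625 < 0.6667 < 0.7
Writing each back as its fraction gives the sorted order.
Final answer: 1/9, 1/3, 5/8, 2/3, 7/10


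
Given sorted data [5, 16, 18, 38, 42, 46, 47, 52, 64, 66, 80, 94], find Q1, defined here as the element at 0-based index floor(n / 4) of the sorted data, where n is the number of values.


The list has n = 12 elements.
Q1 index = floor(12 / 4) = floor(3) = 3
Counting from index 0 in the sorted data, the element at index 3 is 38.
Final answer: 38


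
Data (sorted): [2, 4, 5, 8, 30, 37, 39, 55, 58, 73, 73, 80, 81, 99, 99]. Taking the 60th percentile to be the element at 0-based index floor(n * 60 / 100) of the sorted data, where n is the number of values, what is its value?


The dataset has n = 15 elements.
Index = floor(15 * 60 / 100) = floor(900 / 100) = floor(9) = 9
Counting from index 0 in the sorted data, the element at index 9 is 73.
Final answer: 73


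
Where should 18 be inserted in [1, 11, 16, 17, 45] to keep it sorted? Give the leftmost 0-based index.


List is sorted: [1, 11, 16, 17, 45]
We need the leftmost position where 18 can be inserted, i.e. the first index whose element is >= 18 (or the end of the list if none is).
Binary search with low=0, high=5 (0-based indices):
  low=0, high=5, mid=2: a[2]=16 < 18, so low = 3
  low=3, high=5, mid=4: a[4]=45 >= 18, so high = 4
  low=3, high=4, mid=3: a[3]=17 < 18, so low = 4
Now low = high = 4, so the insertion index is 4.
Final answer: 4


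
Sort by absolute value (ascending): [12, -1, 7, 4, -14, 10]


Compute absolute values:
  |12| = 12
  |-1| = 1
  |7| = 7
  |4| = 4
  |-14| = 14
  |10| = 10
Absolute values in increasing order: 1 < 4 < 7 < 10 < 12 < 14
Listing the original numbers in that order gives the answer.
Final answer: [-1, 4, 7, 10, 12, -14]


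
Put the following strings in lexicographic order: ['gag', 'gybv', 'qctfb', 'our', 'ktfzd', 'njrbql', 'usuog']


Compare strings character by character (the first differing letter decides):
  'gag' < 'gybv' since 'a' < 'y' at position 2
  'gybv' < 'ktfzd' since 'g' < 'k' at position 1
  'ktfzd' < 'njrbql' since 'k' < 'n' at position 1
  'njrbql' < 'our' since 'n' < 'o' at position 1
  'our' < 'qctfb' since 'o' < 'q' at position 1
  'qctfb' < 'usuog' since 'q' < 'u' at position 1
Chaining these comparisons gives the alphabetical order.
Final answer: ['gag', 'gybv', 'ktfzd', 'njrbql', 'our', 'qctfb', 'usuog']


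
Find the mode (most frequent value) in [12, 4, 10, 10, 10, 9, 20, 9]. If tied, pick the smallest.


Count the frequency of each value:
  4 appears 1 time(s)
  9 appears 2 time(s)
  10 appears 3 time(s)
  12 appears 1 time(s)
  20 appears 1 time(s)
Maximum frequency is 3.
Only 10 reaches that frequency, so it is the mode.
Final answer: 10


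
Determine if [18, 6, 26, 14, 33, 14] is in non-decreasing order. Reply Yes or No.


Check consecutive pairs:
  18 <= 6? False
  6 <= 26? True
  26 <= 14? False
  14 <= 33? True
  33 <= 14? False
3 consecutive pair(s) are out of order, so the list is not sorted.
Final answer: No


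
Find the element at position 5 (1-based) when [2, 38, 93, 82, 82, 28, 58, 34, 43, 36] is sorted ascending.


Sort ascending: [2, 28, 34, 36, 38, 43, 58, 82, 82, 93]
The 5th element (1-indexed) is at index 4.
Value = 38
Final answer: 38


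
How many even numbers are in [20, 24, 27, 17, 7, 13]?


Check each element:
  20 is even
  24 is even
  27 is odd
  17 is odd
  7 is odd
  13 is odd
Evens: [20, 24]
Count of evens = 2
Final answer: 2


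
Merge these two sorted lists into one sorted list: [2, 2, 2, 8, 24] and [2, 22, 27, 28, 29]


List A: [2, 2, 2, 8, 24]
List B: [2, 22, 27, 28, 29]
Repeatedly compare the front elements and take the smaller:
  2 vs 2 -> take 2
  2 vs 2 -> take 2
  2 vs 2 -> take 2
  8 vs 2 -> take 2
  8 vs 22 -> take 8
  24 vs 22 -> take 22
  24 vs 27 -> take 24
  A is exhausted; append the rest of B: [27, 28, 29]
Final answer: [2, 2, 2, 2, 8, 22, 24, 27, 28, 29]


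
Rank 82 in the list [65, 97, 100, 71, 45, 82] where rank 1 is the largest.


Sort descending: [100, 97, 82, 71, 65, 45]
Find 82 in the sorted list.
82 is at position 3.
Final answer: 3


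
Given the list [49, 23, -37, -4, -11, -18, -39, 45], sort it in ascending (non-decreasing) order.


Original list: [49, 23, -37, -4, -11, -18, -39, 45]
Repeatedly take the smallest remaining element:
  Remaining [49, 23, -37, -4, -11, -18, -39, 45] -> smallest is -39
  Remaining [49, 23, -37, -4, -11, -18, 45] -> smallest is -37
  Remaining [49, 23, -4, -11, -18, 45] -> smallest is -18
  Remaining [49, 23, -4, -11, 45] -> smallest is -11
  Remaining [49, 23, -4, 45] -> smallest is -4
  Remaining [49, 23, 45] -> smallest is 23
  Remaining [49, 45] -> smallest is 45
  Remaining [49] -> smallest is 49
Collecting the picks in order gives the sorted list.
Final answer: [-39, -37, -18, -11, -4, 23, 45, 49]


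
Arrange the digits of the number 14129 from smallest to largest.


The number 14129 has digits: 1, 4, 1, 2, 9
Sorted: 1, 1, 2, 4, 9
Joining the sorted digits gives the result.
Final answer: 11249


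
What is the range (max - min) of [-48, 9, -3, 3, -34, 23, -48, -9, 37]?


Maximum value: 37
Minimum value: -48
Range = 37 - (-48) = 85
Final answer: 85


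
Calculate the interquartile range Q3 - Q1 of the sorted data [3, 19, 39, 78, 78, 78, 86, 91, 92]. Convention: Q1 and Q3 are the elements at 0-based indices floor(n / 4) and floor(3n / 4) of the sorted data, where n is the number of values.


The data has n = 9 elements.
Q1 index = floor(9 / 4) = floor(2.25) = 2; Q3 index = floor(3 * 9 / 4) = floor(6.75) = 6
Q1 = element at index 2 = 39
Q3 = element at index 6 = 86
IQR = 86 - 39 = 47
Final answer: 47


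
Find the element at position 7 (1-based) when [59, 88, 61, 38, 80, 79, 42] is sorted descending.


Sort descending: [88, 80, 79, 61, 59, 42, 38]
The 7th element (1-indexed) is at index 6.
Value = 38
Final answer: 38


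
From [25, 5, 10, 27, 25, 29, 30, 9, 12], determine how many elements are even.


Check each element:
  25 is odd
  5 is odd
  10 is even
  27 is odd
  25 is odd
  29 is odd
  30 is even
  9 is odd
  12 is even
Evens: [10, 30, 12]
Count of evens = 3
Final answer: 3


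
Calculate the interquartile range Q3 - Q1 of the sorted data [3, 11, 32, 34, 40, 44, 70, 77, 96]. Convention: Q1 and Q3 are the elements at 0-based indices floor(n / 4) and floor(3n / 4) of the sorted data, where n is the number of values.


The data has n = 9 elements.
Q1 index = floor(9 / 4) = floor(2.25) = 2; Q3 index = floor(3 * 9 / 4) = floor(6.75) = 6
Q1 = element at index 2 = 32
Q3 = element at index 6 = 70
IQR = 70 - 32 = 38
Final answer: 38


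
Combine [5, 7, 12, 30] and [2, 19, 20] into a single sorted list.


List A: [5, 7, 12, 30]
List B: [2, 19, 20]
Repeatedly compare the front elements and take the smaller:
  5 vs 2 -> take 2
  5 vs 19 -> take 5
  7 vs 19 -> take 7
  12 vs 19 -> take 12
  30 vs 19 -> take 19
  30 vs 20 -> take 20
  B is exhausted; append the rest of A: [30]
Final answer: [2, 5, 7, 12, 19, 20, 30]


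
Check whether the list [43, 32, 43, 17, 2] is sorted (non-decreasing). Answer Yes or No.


Check consecutive pairs:
  43 <= 32? False
  32 <= 43? True
  43 <= 17? False
  17 <= 2? False
3 consecutive pair(s) are out of order, so the list is not sorted.
Final answer: No


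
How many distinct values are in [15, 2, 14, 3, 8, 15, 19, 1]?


List all unique values:
Distinct values: [1, 2, 3, 8, 14, 15, 19]
Count = 7
Final answer: 7


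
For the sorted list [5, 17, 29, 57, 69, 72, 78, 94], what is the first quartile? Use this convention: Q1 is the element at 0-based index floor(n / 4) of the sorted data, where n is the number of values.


The list has n = 8 elements.
Q1 index = floor(8 / 4) = floor(2) = 2
Counting from index 0 in the sorted data, the element at index 2 is 29.
Final answer: 29


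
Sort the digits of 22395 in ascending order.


The number 22395 has digits: 2, 2, 3, 9, 5
Sorted: 2, 2, 3, 5, 9
Joining the sorted digits gives the result.
Final answer: 22359


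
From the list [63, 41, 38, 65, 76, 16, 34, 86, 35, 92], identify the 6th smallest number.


Sort ascending: [16, 34, 35, 38, 41, 63, 65, 76, 86, 92]
The 6th element (1-indexed) is at index 5.
Value = 63
Final answer: 63


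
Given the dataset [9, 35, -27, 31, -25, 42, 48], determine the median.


First, sort the list: [-27, -25, 9, 31, 35, 42, 48]
The list has 7 elements (odd count).
The middle index is 3 (0-based), and the element there is 31.
Final answer: 31


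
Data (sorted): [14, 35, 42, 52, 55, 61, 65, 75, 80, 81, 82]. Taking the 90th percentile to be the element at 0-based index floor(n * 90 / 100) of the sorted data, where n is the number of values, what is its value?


The dataset has n = 11 elements.
Index = floor(11 * 90 / 100) = floor(990 / 100) = floor(9.9) = 9
Counting from index 0 in the sorted data, the element at index 9 is 81.
Final answer: 81


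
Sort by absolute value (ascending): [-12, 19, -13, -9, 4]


Compute absolute values:
  |-12| = 12
  |19| = 19
  |-13| = 13
  |-9| = 9
  |4| = 4
Absolute values in increasing order: 4 < 9 < 12 < 13 < 19
Listing the original numbers in that order gives the answer.
Final answer: [4, -9, -12, -13, 19]


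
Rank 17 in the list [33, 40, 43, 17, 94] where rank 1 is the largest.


Sort descending: [94, 43, 40, 33, 17]
Find 17 in the sorted list.
17 is at position 5.
Final answer: 5


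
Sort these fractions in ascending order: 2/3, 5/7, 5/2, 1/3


Convert to decimal for comparison:
  2/3 = 0.6667
  5/7 = 0.7143
  5/2 = 2.5
  1/3 = 0.3333
Decimals in increasing order: 0.3333 < 0.6667 < 0.7143 < 2.5
Writing each back as its fraction gives the sorted order.
Final answer: 1/3, 2/3, 5/7, 5/2


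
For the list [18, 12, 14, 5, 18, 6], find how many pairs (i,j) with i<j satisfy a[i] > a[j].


For each element, count the later elements that are smaller than it:
  18 (index 0): smaller elements after it = [12, 14, 5, 6] -> 4
  12 (index 1): smaller elements after it = [5, 6] -> 2
  14 (index 2): smaller elements after it = [5, 6] -> 2
  5 (index 3): smaller elements after it = [] -> 0
  18 (index 4): smaller elements after it = [6] -> 1
Total inversions = 4 + 2 + 2 + 0 + 1 = 9
Final answer: 9


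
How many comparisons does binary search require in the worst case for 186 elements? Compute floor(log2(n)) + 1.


Binary search halves the search space each step.
Maximum comparisons = floor(log2(186)) + 1
log2(186) = 7.5392
floor(log2(186)) = 7, so 7 + 1 = 8
Final answer: 8


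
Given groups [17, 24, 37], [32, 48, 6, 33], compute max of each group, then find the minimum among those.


Find max of each group:
  Group 1: [17, 24, 37] -> max = 37
  Group 2: [32, 48, 6, 33] -> max = 48
Maxes: [37, 48]
Minimum of maxes = 37
Final answer: 37


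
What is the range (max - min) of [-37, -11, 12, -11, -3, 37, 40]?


Maximum value: 40
Minimum value: -37
Range = 40 - (-37) = 77
Final answer: 77


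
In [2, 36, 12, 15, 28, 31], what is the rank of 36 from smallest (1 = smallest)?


Sort ascending: [2, 12, 15, 28, 31, 36]
Find 36 in the sorted list.
36 is at position 6 (1-indexed).
Final answer: 6


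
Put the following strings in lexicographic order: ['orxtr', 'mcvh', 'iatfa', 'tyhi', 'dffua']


Compare strings character by character (the first differing letter decides):
  'dffua' < 'iatfa' since 'd' < 'i' at position 1
  'iatfa' < 'mcvh' since 'i' < 'm' at position 1
  'mcvh' < 'orxtr' since 'm' < 'o' at position 1
  'orxtr' < 'tyhi' since 'o' < 't' at position 1
Chaining these comparisons gives the alphabetical order.
Final answer: ['dffua', 'iatfa', 'mcvh', 'orxtr', 'tyhi']


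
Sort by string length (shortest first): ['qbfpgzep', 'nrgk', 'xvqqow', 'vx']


Compute lengths:
  'qbfpgzep' has length 8
  'nrgk' has length 4
  'xvqqow' has length 6
  'vx' has length 2
Lengths in increasing order: 2 < 4 < 6 < 8
Listing the words in that order gives the answer.
Final answer: ['vx', 'nrgk', 'xvqqow', 'qbfpgzep']


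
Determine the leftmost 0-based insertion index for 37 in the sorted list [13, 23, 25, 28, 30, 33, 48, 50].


List is sorted: [13, 23, 25, 28, 30, 33, 48, 50]
We need the leftmost position where 37 can be inserted, i.e. the first index whose element is >= 37 (or the end of the list if none is).
Binary search with low=0, high=8 (0-based indices):
  low=0, high=8, mid=4: a[4]=30 < 37, so low = 5
  low=5, high=8, mid=6: a[6]=48 >= 37, so high = 6
  low=5, high=6, mid=5: a[5]=33 < 37, so low = 6
Now low = high = 6, so the insertion index is 6.
Final answer: 6


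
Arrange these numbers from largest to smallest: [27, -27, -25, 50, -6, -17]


Original list: [27, -27, -25, 50, -6, -17]
Repeatedly take the largest remaining element:
  Remaining [27, -27, -25, 50, -6, -17] -> largest is 50
  Remaining [27, -27, -25, -6, -17] -> largest is 27
  Remaining [-27, -25, -6, -17] -> largest is -6
  Remaining [-27, -25, -17] -> largest is -17
  Remaining [-27, -25] -> largest is -25
  Remaining [-27] -> largest is -27
Collecting the picks in order gives the descending list.
Final answer: [50, 27, -6, -17, -25, -27]


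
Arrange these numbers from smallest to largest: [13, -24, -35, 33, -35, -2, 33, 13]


Original list: [13, -24, -35, 33, -35, -2, 33, 13]
Repeatedly take the smallest remaining element:
  Remaining [13, -24, -35, 33, -35, -2, 33, 13] -> smallest is -35
  Remaining [13, -24, 33, -35, -2, 33, 13] -> smallest is -35
  Remaining [13, -24, 33, -2, 33, 13] -> smallest is -24
  Remaining [13, 33, -2, 33, 13] -> smallest is -2
  Remaining [13, 33, 33, 13] -> smallest is 13
  Remaining [33, 33, 13] -> smallest is 13
  Remaining [33, 33] -> smallest is 33
  Remaining [33] -> smallest is 33
Collecting the picks in order gives the sorted list.
Final answer: [-35, -35, -24, -2, 13, 13, 33, 33]


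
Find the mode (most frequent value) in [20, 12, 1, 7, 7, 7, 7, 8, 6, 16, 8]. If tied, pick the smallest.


Count the frequency of each value:
  1 appears 1 time(s)
  6 appears 1 time(s)
  7 appears 4 time(s)
  8 appears 2 time(s)
  12 appears 1 time(s)
  16 appears 1 time(s)
  20 appears 1 time(s)
Maximum frequency is 4.
Only 7 reaches that frequency, so it is the mode.
Final answer: 7


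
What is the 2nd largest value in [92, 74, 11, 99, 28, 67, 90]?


Sort descending: [99, 92, 90, 74, 67, 28, 11]
The 2nd element (1-indexed) is at index 1.
Value = 92
Final answer: 92


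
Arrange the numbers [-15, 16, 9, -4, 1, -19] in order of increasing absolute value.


Compute absolute values:
  |-15| = 15
  |16| = 16
  |9| = 9
  |-4| = 4
  |1| = 1
  |-19| = 19
Absolute values in increasing order: 1 < 4 < 9 < 15 < 16 < 19
Listing the original numbers in that order gives the answer.
Final answer: [1, -4, 9, -15, 16, -19]


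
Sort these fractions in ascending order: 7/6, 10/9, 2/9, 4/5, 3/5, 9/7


Convert to decimal for comparison:
  7/6 = 1.1667
  10/9 = 1.1111
  2/9 = 0.2222
  4/5 = 0.8
  3/5 = 0.6
  9/7 = 1.2857
Decimals in increasing order: 0.2222 < 0.6 < 0.8 < 1.1111 < 1.1667 < 1.2857
Writing each back as its fraction gives the sorted order.
Final answer: 2/9, 3/5, 4/5, 10/9, 7/6, 9/7


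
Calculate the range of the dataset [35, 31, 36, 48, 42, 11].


Maximum value: 48
Minimum value: 11
Range = 48 - 11 = 37
Final answer: 37


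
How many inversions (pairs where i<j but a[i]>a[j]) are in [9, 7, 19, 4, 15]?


For each element, count the later elements that are smaller than it:
  9 (index 0): smaller elements after it = [7, 4] -> 2
  7 (index 1): smaller elements after it = [4] -> 1
  19 (index 2): smaller elements after it = [4, 15] -> 2
  4 (index 3): smaller elements after it = [] -> 0
Total inversions = 2 + 1 + 2 + 0 = 5
Final answer: 5


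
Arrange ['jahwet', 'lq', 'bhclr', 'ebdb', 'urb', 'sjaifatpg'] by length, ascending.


Compute lengths:
  'jahwet' has length 6
  'lq' has length 2
  'bhclr' has length 5
  'ebdb' has length 4
  'urb' has length 3
  'sjaifatpg' has length 9
Lengths in increasing order: 2 < 3 < 4 < 5 < 6 < 9
Listing the words in that order gives the answer.
Final answer: ['lq', 'urb', 'ebdb', 'bhclr', 'jahwet', 'sjaifatpg']


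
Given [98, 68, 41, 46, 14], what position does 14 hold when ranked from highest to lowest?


Sort descending: [98, 68, 46, 41, 14]
Find 14 in the sorted list.
14 is at position 5.
Final answer: 5


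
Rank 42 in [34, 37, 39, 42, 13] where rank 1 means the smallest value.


Sort ascending: [13, 34, 37, 39, 42]
Find 42 in the sorted list.
42 is at position 5 (1-indexed).
Final answer: 5


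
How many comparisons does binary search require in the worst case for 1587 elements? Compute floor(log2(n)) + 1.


Binary search halves the search space each step.
Maximum comparisons = floor(log2(1587)) + 1
log2(1587) = 10.6321
floor(log2(1587)) = 10, so 10 + 1 = 11
Final answer: 11


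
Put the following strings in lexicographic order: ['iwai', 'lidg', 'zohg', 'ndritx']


Compare strings character by character (the first differing letter decides):
  'iwai' < 'lidg' since 'i' < 'l' at position 1
  'lidg' < 'ndritx' since 'l' < 'n' at position 1
  'ndritx' < 'zohg' since 'n' < 'z' at position 1
Chaining these comparisons gives the alphabetical order.
Final answer: ['iwai', 'lidg', 'ndritx', 'zohg']


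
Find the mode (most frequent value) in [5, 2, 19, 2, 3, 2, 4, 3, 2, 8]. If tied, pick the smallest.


Count the frequency of each value:
  2 appears 4 time(s)
  3 appears 2 time(s)
  4 appears 1 time(s)
  5 appears 1 time(s)
  8 appears 1 time(s)
  19 appears 1 time(s)
Maximum frequency is 4.
Only 2 reaches that frequency, so it is the mode.
Final answer: 2


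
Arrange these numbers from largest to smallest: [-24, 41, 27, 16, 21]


Original list: [-24, 41, 27, 16, 21]
Repeatedly take the largest remaining element:
  Remaining [-24, 41, 27, 16, 21] -> largest is 41
  Remaining [-24, 27, 16, 21] -> largest is 27
  Remaining [-24, 16, 21] -> largest is 21
  Remaining [-24, 16] -> largest is 16
  Remaining [-24] -> largest is -24
Collecting the picks in order gives the descending list.
Final answer: [41, 27, 21, 16, -24]


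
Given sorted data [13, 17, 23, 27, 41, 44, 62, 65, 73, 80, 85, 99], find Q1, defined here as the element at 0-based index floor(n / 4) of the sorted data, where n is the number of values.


The list has n = 12 elements.
Q1 index = floor(12 / 4) = floor(3) = 3
Counting from index 0 in the sorted data, the element at index 3 is 27.
Final answer: 27


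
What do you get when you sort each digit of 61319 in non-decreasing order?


The number 61319 has digits: 6, 1, 3, 1, 9
Sorted: 1, 1, 3, 6, 9
Joining the sorted digits gives the result.
Final answer: 11369


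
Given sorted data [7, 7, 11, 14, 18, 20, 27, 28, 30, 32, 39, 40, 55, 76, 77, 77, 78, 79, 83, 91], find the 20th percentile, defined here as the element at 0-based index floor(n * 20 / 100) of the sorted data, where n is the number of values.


The dataset has n = 20 elements.
Index = floor(20 * 20 / 100) = floor(400 / 100) = floor(4) = 4
Counting from index 0 in the sorted data, the element at index 4 is 18.
Final answer: 18


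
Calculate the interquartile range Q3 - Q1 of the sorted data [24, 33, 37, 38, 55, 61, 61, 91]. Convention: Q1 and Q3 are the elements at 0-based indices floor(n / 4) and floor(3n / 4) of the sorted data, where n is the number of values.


The data has n = 8 elements.
Q1 index = floor(8 / 4) = floor(2) = 2; Q3 index = floor(3 * 8 / 4) = floor(6) = 6
Q1 = element at index 2 = 37
Q3 = element at index 6 = 61
IQR = 61 - 37 = 24
Final answer: 24


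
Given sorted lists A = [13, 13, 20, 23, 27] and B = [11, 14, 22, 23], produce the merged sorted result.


List A: [13, 13, 20, 23, 27]
List B: [11, 14, 22, 23]
Repeatedly compare the front elements and take the smaller:
  13 vs 11 -> take 11
  13 vs 14 -> take 13
  13 vs 14 -> take 13
  20 vs 14 -> take 14
  20 vs 22 -> take 20
  23 vs 22 -> take 22
  23 vs 23 -> take 23
  27 vs 23 -> take 23
  B is exhausted; append the rest of A: [27]
Final answer: [11, 13, 13, 14, 20, 22, 23, 23, 27]


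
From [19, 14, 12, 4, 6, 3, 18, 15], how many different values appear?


List all unique values:
Distinct values: [3, 4, 6, 12, 14, 15, 18, 19]
Count = 8
Final answer: 8


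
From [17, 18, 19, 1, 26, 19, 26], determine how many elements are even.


Check each element:
  17 is odd
  18 is even
  19 is odd
  1 is odd
  26 is even
  19 is odd
  26 is even
Evens: [18, 26, 26]
Count of evens = 3
Final answer: 3


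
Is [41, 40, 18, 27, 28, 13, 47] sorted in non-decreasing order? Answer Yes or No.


Check consecutive pairs:
  41 <= 40? False
  40 <= 18? False
  18 <= 27? True
  27 <= 28? True
  28 <= 13? False
  13 <= 47? True
3 consecutive pair(s) are out of order, so the list is not sorted.
Final answer: No


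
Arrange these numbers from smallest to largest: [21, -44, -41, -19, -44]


Original list: [21, -44, -41, -19, -44]
Repeatedly take the smallest remaining element:
  Remaining [21, -44, -41, -19, -44] -> smallest is -44
  Remaining [21, -41, -19, -44] -> smallest is -44
  Remaining [21, -41, -19] -> smallest is -41
  Remaining [21, -19] -> smallest is -19
  Remaining [21] -> smallest is 21
Collecting the picks in order gives the sorted list.
Final answer: [-44, -44, -41, -19, 21]


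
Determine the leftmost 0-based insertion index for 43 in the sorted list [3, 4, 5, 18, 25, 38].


List is sorted: [3, 4, 5, 18, 25, 38]
We need the leftmost position where 43 can be inserted, i.e. the first index whose element is >= 43 (or the end of the list if none is).
Binary search with low=0, high=6 (0-based indices):
  low=0, high=6, mid=3: a[3]=18 < 43, so low = 4
  low=4, high=6, mid=5: a[5]=38 < 43, so low = 6
Now low = high = 6, so the insertion index is 6.
Final answer: 6


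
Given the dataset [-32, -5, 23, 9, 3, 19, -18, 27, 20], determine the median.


First, sort the list: [-32, -18, -5, 3, 9, 19, 20, 23, 27]
The list has 9 elements (odd count).
The middle index is 4 (0-based), and the element there is 9.
Final answer: 9


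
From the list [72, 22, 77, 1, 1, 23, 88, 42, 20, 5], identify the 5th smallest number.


Sort ascending: [1, 1, 5, 20, 22, 23, 42, 72, 77, 88]
The 5th element (1-indexed) is at index 4.
Value = 22
Final answer: 22


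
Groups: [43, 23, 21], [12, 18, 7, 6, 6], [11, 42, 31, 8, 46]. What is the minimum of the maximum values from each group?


Find max of each group:
  Group 1: [43, 23, 21] -> max = 43
  Group 2: [12, 18, 7, 6, 6] -> max = 18
  Group 3: [11, 42, 31, 8, 46] -> max = 46
Maxes: [43, 18, 46]
Minimum of maxes = 18
Final answer: 18


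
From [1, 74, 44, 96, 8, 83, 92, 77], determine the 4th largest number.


Sort descending: [96, 92, 83, 77, 74, 44, 8, 1]
The 4th element (1-indexed) is at index 3.
Value = 77
Final answer: 77


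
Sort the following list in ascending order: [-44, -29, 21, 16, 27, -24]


Original list: [-44, -29, 21, 16, 27, -24]
Repeatedly take the smallest remaining element:
  Remaining [-44, -29, 21, 16, 27, -24] -> smallest is -44
  Remaining [-29, 21, 16, 27, -24] -> smallest is -29
  Remaining [21, 16, 27, -24] -> smallest is -24
  Remaining [21, 16, 27] -> smallest is 16
  Remaining [21, 27] -> smallest is 21
  Remaining [27] -> smallest is 27
Collecting the picks in order gives the sorted list.
Final answer: [-44, -29, -24, 16, 21, 27]


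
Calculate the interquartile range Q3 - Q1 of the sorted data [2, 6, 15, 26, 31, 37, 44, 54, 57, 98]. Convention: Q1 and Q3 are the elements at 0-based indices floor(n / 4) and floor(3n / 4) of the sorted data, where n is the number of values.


The data has n = 10 elements.
Q1 index = floor(10 / 4) = floor(2.5) = 2; Q3 index = floor(3 * 10 / 4) = floor(7.5) = 7
Q1 = element at index 2 = 15
Q3 = element at index 7 = 54
IQR = 54 - 15 = 39
Final answer: 39


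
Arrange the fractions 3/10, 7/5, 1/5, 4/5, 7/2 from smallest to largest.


Convert to decimal for comparison:
  3/10 = 0.3
  7/5 = 1.4
  1/5 = 0.2
  4/5 = 0.8
  7/2 = 3.5
Decimals in increasing order: 0.2 < 0.3 < 0.8 < 1.4 < 3.5
Writing each back as its fraction gives the sorted order.
Final answer: 1/5, 3/10, 4/5, 7/5, 7/2


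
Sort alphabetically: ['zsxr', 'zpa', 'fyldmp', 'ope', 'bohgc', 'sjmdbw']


Compare strings character by character (the first differing letter decides):
  'bohgc' < 'fyldmp' since 'b' < 'f' at position 1
  'fyldmp' < 'ope' since 'f' < 'o' at position 1
  'ope' < 'sjmdbw' since 'o' < 's' at position 1
  'sjmdbw' < 'zpa' since 's' < 'z' at position 1
  'zpa' < 'zsxr' since 'p' < 's' at position 2
Chaining these comparisons gives the alphabetical order.
Final answer: ['bohgc', 'fyldmp', 'ope', 'sjmdbw', 'zpa', 'zsxr']


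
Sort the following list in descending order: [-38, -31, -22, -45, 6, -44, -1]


Original list: [-38, -31, -22, -45, 6, -44, -1]
Repeatedly take the largest remaining element:
  Remaining [-38, -31, -22, -45, 6, -44, -1] -> largest is 6
  Remaining [-38, -31, -22, -45, -44, -1] -> largest is -1
  Remaining [-38, -31, -22, -45, -44] -> largest is -22
  Remaining [-38, -31, -45, -44] -> largest is -31
  Remaining [-38, -45, -44] -> largest is -38
  Remaining [-45, -44] -> largest is -44
  Remaining [-45] -> largest is -45
Collecting the picks in order gives the descending list.
Final answer: [6, -1, -22, -31, -38, -44, -45]


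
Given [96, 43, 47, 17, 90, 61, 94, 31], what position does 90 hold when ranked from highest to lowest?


Sort descending: [96, 94, 90, 61, 47, 43, 31, 17]
Find 90 in the sorted list.
90 is at position 3.
Final answer: 3


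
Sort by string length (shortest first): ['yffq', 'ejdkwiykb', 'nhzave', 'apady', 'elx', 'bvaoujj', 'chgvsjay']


Compute lengths:
  'yffq' has length 4
  'ejdkwiykb' has length 9
  'nhzave' has length 6
  'apady' has length 5
  'elx' has length 3
  'bvaoujj' has length 7
  'chgvsjay' has length 8
Lengths in increasing order: 3 < 4 < 5 < 6 < 7 < 8 < 9
Listing the words in that order gives the answer.
Final answer: ['elx', 'yffq', 'apady', 'nhzave', 'bvaoujj', 'chgvsjay', 'ejdkwiykb']


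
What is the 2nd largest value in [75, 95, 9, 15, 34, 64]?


Sort descending: [95, 75, 64, 34, 15, 9]
The 2nd element (1-indexed) is at index 1.
Value = 75
Final answer: 75


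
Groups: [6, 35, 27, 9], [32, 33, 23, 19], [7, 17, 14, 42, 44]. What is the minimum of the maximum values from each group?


Find max of each group:
  Group 1: [6, 35, 27, 9] -> max = 35
  Group 2: [32, 33, 23, 19] -> max = 33
  Group 3: [7, 17, 14, 42, 44] -> max = 44
Maxes: [35, 33, 44]
Minimum of maxes = 33
Final answer: 33


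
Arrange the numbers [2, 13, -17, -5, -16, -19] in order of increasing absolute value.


Compute absolute values:
  |2| = 2
  |13| = 13
  |-17| = 17
  |-5| = 5
  |-16| = 16
  |-19| = 19
Absolute values in increasing order: 2 < 5 < 13 < 16 < 17 < 19
Listing the original numbers in that order gives the answer.
Final answer: [2, -5, 13, -16, -17, -19]


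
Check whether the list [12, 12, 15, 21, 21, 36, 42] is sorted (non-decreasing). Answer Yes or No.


Check consecutive pairs:
  12 <= 12? True
  12 <= 15? True
  15 <= 21? True
  21 <= 21? True
  21 <= 36? True
  36 <= 42? True
Every consecutive pair is in order, so the list is non-decreasing.
Final answer: Yes


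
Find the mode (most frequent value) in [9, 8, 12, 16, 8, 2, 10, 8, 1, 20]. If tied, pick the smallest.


Count the frequency of each value:
  1 appears 1 time(s)
  2 appears 1 time(s)
  8 appears 3 time(s)
  9 appears 1 time(s)
  10 appears 1 time(s)
  12 appears 1 time(s)
  16 appears 1 time(s)
  20 appears 1 time(s)
Maximum frequency is 3.
Only 8 reaches that frequency, so it is the mode.
Final answer: 8


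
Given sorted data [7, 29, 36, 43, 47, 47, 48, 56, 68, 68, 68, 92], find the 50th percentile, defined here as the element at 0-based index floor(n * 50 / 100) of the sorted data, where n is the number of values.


The dataset has n = 12 elements.
Index = floor(12 * 50 / 100) = floor(600 / 100) = floor(6) = 6
Counting from index 0 in the sorted data, the element at index 6 is 48.
Final answer: 48


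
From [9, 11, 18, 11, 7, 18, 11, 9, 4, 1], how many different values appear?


List all unique values:
Distinct values: [1, 4, 7, 9, 11, 18]
Count = 6
Final answer: 6


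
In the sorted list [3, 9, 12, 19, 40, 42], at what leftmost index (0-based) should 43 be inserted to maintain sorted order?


List is sorted: [3, 9, 12, 19, 40, 42]
We need the leftmost position where 43 can be inserted, i.e. the first index whose element is >= 43 (or the end of the list if none is).
Binary search with low=0, high=6 (0-based indices):
  low=0, high=6, mid=3: a[3]=19 < 43, so low = 4
  low=4, high=6, mid=5: a[5]=42 < 43, so low = 6
Now low = high = 6, so the insertion index is 6.
Final answer: 6


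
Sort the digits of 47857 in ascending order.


The number 47857 has digits: 4, 7, 8, 5, 7
Sorted: 4, 5, 7, 7, 8
Joining the sorted digits gives the result.
Final answer: 45778


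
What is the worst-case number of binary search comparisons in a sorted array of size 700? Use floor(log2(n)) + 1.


Binary search halves the search space each step.
Maximum comparisons = floor(log2(700)) + 1
log2(700) = 9.4512
floor(log2(700)) = 9, so 9 + 1 = 10
Final answer: 10


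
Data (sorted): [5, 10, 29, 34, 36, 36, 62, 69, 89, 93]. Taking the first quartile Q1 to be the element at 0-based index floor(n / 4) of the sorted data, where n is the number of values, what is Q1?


The list has n = 10 elements.
Q1 index = floor(10 / 4) = floor(2.5) = 2
Counting from index 0 in the sorted data, the element at index 2 is 29.
Final answer: 29


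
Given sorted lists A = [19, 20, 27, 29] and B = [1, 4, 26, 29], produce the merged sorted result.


List A: [19, 20, 27, 29]
List B: [1, 4, 26, 29]
Repeatedly compare the front elements and take the smaller:
  19 vs 1 -> take 1
  19 vs 4 -> take 4
  19 vs 26 -> take 19
  20 vs 26 -> take 20
  27 vs 26 -> take 26
  27 vs 29 -> take 27
  29 vs 29 -> take 29
  A is exhausted; append the rest of B: [29]
Final answer: [1, 4, 19, 20, 26, 27, 29, 29]


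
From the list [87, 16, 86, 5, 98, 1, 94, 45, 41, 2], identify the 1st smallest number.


Sort ascending: [1, 2, 5, 16, 41, 45, 86, 87, 94, 98]
The 1st element (1-indexed) is at index 0.
Value = 1
Final answer: 1


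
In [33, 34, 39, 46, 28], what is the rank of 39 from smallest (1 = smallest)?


Sort ascending: [28, 33, 34, 39, 46]
Find 39 in the sorted list.
39 is at position 4 (1-indexed).
Final answer: 4


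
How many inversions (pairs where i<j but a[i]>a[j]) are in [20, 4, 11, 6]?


For each element, count the later elements that are smaller than it:
  20 (index 0): smaller elements after it = [4, 11, 6] -> 3
  4 (index 1): smaller elements after it = [] -> 0
  11 (index 2): smaller elements after it = [6] -> 1
Total inversions = 3 + 0 + 1 = 4
Final answer: 4


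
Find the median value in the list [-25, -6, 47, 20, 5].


First, sort the list: [-25, -6, 5, 20, 47]
The list has 5 elements (odd count).
The middle index is 2 (0-based), and the element there is 5.
Final answer: 5


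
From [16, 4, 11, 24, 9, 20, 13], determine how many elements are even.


Check each element:
  16 is even
  4 is even
  11 is odd
  24 is even
  9 is odd
  20 is even
  13 is odd
Evens: [16, 4, 24, 20]
Count of evens = 4
Final answer: 4


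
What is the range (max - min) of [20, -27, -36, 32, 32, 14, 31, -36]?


Maximum value: 32
Minimum value: -36
Range = 32 - (-36) = 68
Final answer: 68


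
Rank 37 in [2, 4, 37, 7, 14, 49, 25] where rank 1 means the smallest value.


Sort ascending: [2, 4, 7, 14, 25, 37, 49]
Find 37 in the sorted list.
37 is at position 6 (1-indexed).
Final answer: 6


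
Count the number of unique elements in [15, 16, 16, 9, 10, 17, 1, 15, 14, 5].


List all unique values:
Distinct values: [1, 5, 9, 10, 14, 15, 16, 17]
Count = 8
Final answer: 8


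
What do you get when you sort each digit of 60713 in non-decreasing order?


The number 60713 has digits: 6, 0, 7, 1, 3
Sorted: 0, 1, 3, 6, 7
Joining the sorted digits gives the result.
Final answer: 01367


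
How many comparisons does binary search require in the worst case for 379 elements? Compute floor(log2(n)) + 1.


Binary search halves the search space each step.
Maximum comparisons = floor(log2(379)) + 1
log2(379) = 8.5661
floor(log2(379)) = 8, so 8 + 1 = 9
Final answer: 9


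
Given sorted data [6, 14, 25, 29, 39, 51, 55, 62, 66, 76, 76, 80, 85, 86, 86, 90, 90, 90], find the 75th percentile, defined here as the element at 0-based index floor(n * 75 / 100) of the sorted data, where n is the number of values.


The dataset has n = 18 elements.
Index = floor(18 * 75 / 100) = floor(1350 / 100) = floor(13.5) = 13
Counting from index 0 in the sorted data, the element at index 13 is 86.
Final answer: 86


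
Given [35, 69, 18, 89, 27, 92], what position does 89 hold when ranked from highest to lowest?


Sort descending: [92, 89, 69, 35, 27, 18]
Find 89 in the sorted list.
89 is at position 2.
Final answer: 2


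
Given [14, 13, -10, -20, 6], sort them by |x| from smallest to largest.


Compute absolute values:
  |14| = 14
  |13| = 13
  |-10| = 10
  |-20| = 20
  |6| = 6
Absolute values in increasing order: 6 < 10 < 13 < 14 < 20
Listing the original numbers in that order gives the answer.
Final answer: [6, -10, 13, 14, -20]


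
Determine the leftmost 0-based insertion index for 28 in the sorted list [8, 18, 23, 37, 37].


List is sorted: [8, 18, 23, 37, 37]
We need the leftmost position where 28 can be inserted, i.e. the first index whose element is >= 28 (or the end of the list if none is).
Binary search with low=0, high=5 (0-based indices):
  low=0, high=5, mid=2: a[2]=23 < 28, so low = 3
  low=3, high=5, mid=4: a[4]=37 >= 28, so high = 4
  low=3, high=4, mid=3: a[3]=37 >= 28, so high = 3
Now low = high = 3, so the insertion index is 3.
Final answer: 3


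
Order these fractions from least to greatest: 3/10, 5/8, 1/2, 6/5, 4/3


Convert to decimal for comparison:
  3/10 = 0.3
  5/8 = 0.625
  1/2 = 0.5
  6/5 = 1.2
  4/3 = 1.3333
Decimals in increasing order: 0.3 < 0.5 < 0.625 < 1.2 < 1.3333
Writing each back as its fraction gives the sorted order.
Final answer: 3/10, 1/2, 5/8, 6/5, 4/3
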